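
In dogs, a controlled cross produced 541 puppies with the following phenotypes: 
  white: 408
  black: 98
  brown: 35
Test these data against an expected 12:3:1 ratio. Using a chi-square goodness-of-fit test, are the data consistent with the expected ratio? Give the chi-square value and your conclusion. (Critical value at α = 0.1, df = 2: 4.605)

0.171; consistent

The 12:3:1 ratio has 16 parts, so with N = 541 the expected counts are:
  white: 541 × 12/16 = 405.75
  black: 541 × 3/16 = 101.4375
  brown: 541 × 1/16 = 33.8125
χ² = Σ (O − E)² / E
  white: (408 − 405.75)² / 405.75 = 0.0125
  black: (98 − 101.4375)² / 101.4375 = 0.1165
  brown: (35 − 33.8125)² / 33.8125 = 0.0417
χ² = 0.0125 + 0.1165 + 0.0417 = 0.1707 ≈ 0.171
Degrees of freedom = 3 − 1 = 2; critical value at α = 0.1 is 4.605.
Since 0.171 < 4.605, we fail to reject the null hypothesis — the data are consistent with the 12:3:1 ratio.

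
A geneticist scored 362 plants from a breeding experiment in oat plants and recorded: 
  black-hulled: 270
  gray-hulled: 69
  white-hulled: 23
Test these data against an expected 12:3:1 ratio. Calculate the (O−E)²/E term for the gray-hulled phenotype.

0.019

Expected counts for N = 362 under a 12:3:1 ratio (total parts = 16):
  black-hulled: 362 × 12/16 = 271.5
  gray-hulled: 362 × 3/16 = 67.875
  white-hulled: 362 × 1/16 = 22.625
Contribution of gray-hulled: (69 − 67.875)² / 67.875 = 0.0186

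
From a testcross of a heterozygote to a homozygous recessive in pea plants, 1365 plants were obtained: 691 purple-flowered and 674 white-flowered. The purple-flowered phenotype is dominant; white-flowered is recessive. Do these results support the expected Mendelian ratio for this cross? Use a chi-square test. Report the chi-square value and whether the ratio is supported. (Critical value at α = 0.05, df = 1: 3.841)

0.212; consistent

A testcross of a heterozygote (Aa × aa) gives a 1:1 phenotypic ratio.
Expected counts for N = 1365 under a 1:1 ratio (total parts = 2):
  purple-flowered: 1365 × 1/2 = 682.5
  white-flowered: 1365 × 1/2 = 682.5
χ² = Σ (O − E)² / E
  purple-flowered: (691 − 682.5)² / 682.5 = 0.1059
  white-flowered: (674 − 682.5)² / 682.5 = 0.1059
χ² = 0.1059 + 0.1059 = 0.2118 ≈ 0.212
Degrees of freedom = 2 − 1 = 1; critical value at α = 0.05 is 3.841.
Since 0.212 < 3.841, we fail to reject the null hypothesis — the data are consistent with the 1:1 ratio.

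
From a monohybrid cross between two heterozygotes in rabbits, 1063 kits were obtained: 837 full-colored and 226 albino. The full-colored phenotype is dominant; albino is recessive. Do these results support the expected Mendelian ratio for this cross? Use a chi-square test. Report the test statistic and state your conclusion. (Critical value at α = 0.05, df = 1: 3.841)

7.928; not consistent

For a monohybrid cross between heterozygotes with complete dominance, the expected phenotypic ratio is 3:1.
Under the 3:1 hypothesis (Σ ratio = 4, N = 1063):
  full-colored: 1063 × 3/4 = 797.25
  albino: 1063 × 1/4 = 265.75
χ² = Σ (O − E)² / E
  full-colored: (837 − 797.25)² / 797.25 = 1.9819
  albino: (226 − 265.75)² / 265.75 = 5.9457
χ² = 1.9819 + 5.9457 = 7.9276 ≈ 7.928
Degrees of freedom = 2 − 1 = 1; critical value at α = 0.05 is 3.841.
Since 7.928 > 3.841, we reject the null hypothesis — the data do not fit the 3:1 ratio.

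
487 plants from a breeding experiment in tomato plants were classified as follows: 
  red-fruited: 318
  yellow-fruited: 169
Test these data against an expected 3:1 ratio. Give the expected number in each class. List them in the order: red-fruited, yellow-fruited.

The 3:1 ratio has 4 parts, so with N = 487 the expected counts are:
  red-fruited: 487 × 3/4 = 365.25
  yellow-fruited: 487 × 1/4 = 121.75

365.25, 121.75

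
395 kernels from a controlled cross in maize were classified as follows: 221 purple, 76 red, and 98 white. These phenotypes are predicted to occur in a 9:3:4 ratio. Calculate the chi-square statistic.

0.063

The 9:3:4 ratio has 16 parts, so with N = 395 the expected counts are:
  purple: 395 × 9/16 = 222.1875
  red: 395 × 3/16 = 74.0625
  white: 395 × 4/16 = 98.75
χ² = Σ (O − E)² / E
  purple: (221 − 222.1875)² / 222.1875 = 0.0063
  red: (76 − 74.0625)² / 74.0625 = 0.0507
  white: (98 − 98.75)² / 98.75 = 0.0057
χ² = 0.0063 + 0.0507 + 0.0057 = 0.0627 ≈ 0.063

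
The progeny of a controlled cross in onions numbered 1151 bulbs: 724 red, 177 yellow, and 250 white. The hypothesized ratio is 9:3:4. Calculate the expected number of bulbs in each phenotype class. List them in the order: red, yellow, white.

Total ratio parts = 16. Expected numbers out of 1151:
  red: 1151 × 9/16 = 647.4375
  yellow: 1151 × 3/16 = 215.8125
  white: 1151 × 4/16 = 287.75

647.4375, 215.8125, 287.75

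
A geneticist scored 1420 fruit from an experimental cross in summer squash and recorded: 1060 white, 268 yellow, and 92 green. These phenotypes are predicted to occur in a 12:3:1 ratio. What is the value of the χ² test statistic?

0.154

Total ratio parts = 16. Expected numbers out of 1420:
  white: 1420 × 12/16 = 1065
  yellow: 1420 × 3/16 = 266.25
  green: 1420 × 1/16 = 88.75
χ² = Σ (O − E)² / E
  white: (1060 − 1065)² / 1065 = 0.0235
  yellow: (268 − 266.25)² / 266.25 = 0.0115
  green: (92 − 88.75)² / 88.75 = 0.1190
χ² = 0.0235 + 0.0115 + 0.1190 = 0.154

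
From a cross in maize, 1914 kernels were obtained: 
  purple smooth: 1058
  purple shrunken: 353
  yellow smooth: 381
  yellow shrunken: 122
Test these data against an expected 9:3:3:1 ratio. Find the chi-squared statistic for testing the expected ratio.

The 9:3:3:1 ratio has 16 parts, so with N = 1914 the expected counts are:
  purple smooth: 1914 × 9/16 = 1076.625
  purple shrunken: 1914 × 3/16 = 358.875
  yellow smooth: 1914 × 3/16 = 358.875
  yellow shrunken: 1914 × 1/16 = 119.625
χ² = Σ (O − E)² / E
  purple smooth: (1058 − 1076.625)² / 1076.625 = 0.3222
  purple shrunken: (353 − 358.875)² / 358.875 = 0.0962
  yellow smooth: (381 − 358.875)² / 358.875 = 1.3640
  yellow shrunken: (122 − 119.625)² / 119.625 = 0.0472
χ² = 0.3222 + 0.0962 + 1.3640 + 0.0472 = 1.8296 ≈ 1.830

1.830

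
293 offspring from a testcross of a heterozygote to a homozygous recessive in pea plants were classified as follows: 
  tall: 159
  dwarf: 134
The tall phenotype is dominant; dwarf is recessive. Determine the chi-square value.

2.133

A testcross of a heterozygote (Aa × aa) gives a 1:1 phenotypic ratio.
Expected counts for N = 293 under a 1:1 ratio (total parts = 2):
  tall: 293 × 1/2 = 146.5
  dwarf: 293 × 1/2 = 146.5
χ² = Σ (O − E)² / E
  tall: (159 − 146.5)² / 146.5 = 1.0666
  dwarf: (134 − 146.5)² / 146.5 = 1.0666
χ² = 1.0666 + 1.0666 = 2.1332 ≈ 2.133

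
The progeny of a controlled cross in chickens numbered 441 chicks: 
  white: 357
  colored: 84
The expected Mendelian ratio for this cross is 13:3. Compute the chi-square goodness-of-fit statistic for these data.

Expected counts for N = 441 under a 13:3 ratio (total parts = 16):
  white: 441 × 13/16 = 358.3125
  colored: 441 × 3/16 = 82.6875
χ² = Σ (O − E)² / E
  white: (357 − 358.3125)² / 358.3125 = 0.0048
  colored: (84 − 82.6875)² / 82.6875 = 0.0208
χ² = 0.0048 + 0.0208 = 0.0256 ≈ 0.026

0.026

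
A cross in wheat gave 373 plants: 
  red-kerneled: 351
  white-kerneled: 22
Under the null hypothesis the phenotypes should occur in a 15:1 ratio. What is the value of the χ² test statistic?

Expected counts for N = 373 under a 15:1 ratio (total parts = 16):
  red-kerneled: 373 × 15/16 = 349.6875
  white-kerneled: 373 × 1/16 = 23.3125
χ² = Σ (O − E)² / E
  red-kerneled: (351 − 349.6875)² / 349.6875 = 0.0049
  white-kerneled: (22 − 23.3125)² / 23.3125 = 0.0739
χ² = 0.0049 + 0.0739 = 0.0788 ≈ 0.079

0.079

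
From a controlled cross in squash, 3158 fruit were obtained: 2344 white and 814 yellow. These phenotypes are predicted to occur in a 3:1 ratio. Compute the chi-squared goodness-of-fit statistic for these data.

Total ratio parts = 4. Expected numbers out of 3158:
  white: 3158 × 3/4 = 2368.5
  yellow: 3158 × 1/4 = 789.5
χ² = Σ (O − E)² / E
  white: (2344 − 2368.5)² / 2368.5 = 0.2534
  yellow: (814 − 789.5)² / 789.5 = 0.7603
χ² = 0.2534 + 0.7603 = 1.0137 ≈ 1.014

1.014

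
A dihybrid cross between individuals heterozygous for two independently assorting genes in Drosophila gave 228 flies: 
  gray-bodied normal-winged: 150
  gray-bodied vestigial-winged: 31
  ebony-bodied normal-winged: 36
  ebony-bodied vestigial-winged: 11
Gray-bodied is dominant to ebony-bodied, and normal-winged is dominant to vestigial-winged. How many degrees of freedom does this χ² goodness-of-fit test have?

3

A dihybrid F₂ with independent assortment and complete dominance at both loci gives a 9:3:3:1 phenotypic ratio.
A goodness-of-fit test with 4 phenotype classes has df = 4 − 1 = 3.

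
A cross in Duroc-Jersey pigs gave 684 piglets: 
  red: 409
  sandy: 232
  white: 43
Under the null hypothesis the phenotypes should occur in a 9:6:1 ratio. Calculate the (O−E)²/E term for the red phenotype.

Total ratio parts = 16. Expected numbers out of 684:
  red: 684 × 9/16 = 384.75
  sandy: 684 × 6/16 = 256.5
  white: 684 × 1/16 = 42.75
Contribution of red: (409 − 384.75)² / 384.75 = 1.5284

1.528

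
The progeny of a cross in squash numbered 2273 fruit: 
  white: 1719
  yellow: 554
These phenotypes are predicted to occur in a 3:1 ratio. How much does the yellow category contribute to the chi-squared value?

Expected counts for N = 2273 under a 3:1 ratio (total parts = 4):
  white: 2273 × 3/4 = 1704.75
  yellow: 2273 × 1/4 = 568.25
Contribution of yellow: (554 − 568.25)² / 568.25 = 0.3573

0.357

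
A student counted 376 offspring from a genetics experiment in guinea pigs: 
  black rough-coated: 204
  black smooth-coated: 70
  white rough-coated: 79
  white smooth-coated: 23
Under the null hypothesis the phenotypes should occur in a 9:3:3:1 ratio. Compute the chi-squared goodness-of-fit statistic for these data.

1.305

Total ratio parts = 16. Expected numbers out of 376:
  black rough-coated: 376 × 9/16 = 211.5
  black smooth-coated: 376 × 3/16 = 70.5
  white rough-coated: 376 × 3/16 = 70.5
  white smooth-coated: 376 × 1/16 = 23.5
χ² = Σ (O − E)² / E
  black rough-coated: (204 − 211.5)² / 211.5 = 0.2660
  black smooth-coated: (70 − 70.5)² / 70.5 = 0.0035
  white rough-coated: (79 − 70.5)² / 70.5 = 1.0248
  white smooth-coated: (23 − 23.5)² / 23.5 = 0.0106
χ² = 0.2660 + 0.0035 + 1.0248 + 0.0106 = 1.3049 ≈ 1.305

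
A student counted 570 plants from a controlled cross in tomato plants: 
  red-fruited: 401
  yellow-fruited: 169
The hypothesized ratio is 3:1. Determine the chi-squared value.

6.571

Expected counts for N = 570 under a 3:1 ratio (total parts = 4):
  red-fruited: 570 × 3/4 = 427.5
  yellow-fruited: 570 × 1/4 = 142.5
χ² = Σ (O − E)² / E
  red-fruited: (401 − 427.5)² / 427.5 = 1.6427
  yellow-fruited: (169 − 142.5)² / 142.5 = 4.9281
χ² = 1.6427 + 4.9281 = 6.5708 ≈ 6.571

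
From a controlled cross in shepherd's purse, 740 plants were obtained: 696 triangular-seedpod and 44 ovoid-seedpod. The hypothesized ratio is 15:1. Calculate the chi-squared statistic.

The 15:1 ratio has 16 parts, so with N = 740 the expected counts are:
  triangular-seedpod: 740 × 15/16 = 693.75
  ovoid-seedpod: 740 × 1/16 = 46.25
χ² = Σ (O − E)² / E
  triangular-seedpod: (696 − 693.75)² / 693.75 = 0.0073
  ovoid-seedpod: (44 − 46.25)² / 46.25 = 0.1095
χ² = 0.0073 + 0.1095 = 0.1168 ≈ 0.117

0.117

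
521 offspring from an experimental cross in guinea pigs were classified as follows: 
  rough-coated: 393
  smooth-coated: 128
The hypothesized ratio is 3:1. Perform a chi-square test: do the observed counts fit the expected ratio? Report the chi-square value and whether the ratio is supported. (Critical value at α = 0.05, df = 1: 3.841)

Under the 3:1 hypothesis (Σ ratio = 4, N = 521):
  rough-coated: 521 × 3/4 = 390.75
  smooth-coated: 521 × 1/4 = 130.25
χ² = Σ (O − E)² / E
  rough-coated: (393 − 390.75)² / 390.75 = 0.0130
  smooth-coated: (128 − 130.25)² / 130.25 = 0.0389
χ² = 0.0130 + 0.0389 = 0.0519 ≈ 0.052
Degrees of freedom = 2 − 1 = 1; critical value at α = 0.05 is 3.841.
Since 0.052 < 3.841, we fail to reject the null hypothesis — the data are consistent with the 3:1 ratio.

0.052; consistent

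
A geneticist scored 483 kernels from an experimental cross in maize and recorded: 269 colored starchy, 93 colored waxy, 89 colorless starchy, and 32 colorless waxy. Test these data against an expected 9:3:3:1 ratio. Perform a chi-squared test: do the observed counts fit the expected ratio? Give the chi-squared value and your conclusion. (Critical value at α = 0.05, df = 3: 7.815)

Expected counts for N = 483 under a 9:3:3:1 ratio (total parts = 16):
  colored starchy: 483 × 9/16 = 271.6875
  colored waxy: 483 × 3/16 = 90.5625
  colorless starchy: 483 × 3/16 = 90.5625
  colorless waxy: 483 × 1/16 = 30.1875
χ² = Σ (O − E)² / E
  colored starchy: (269 − 271.6875)² / 271.6875 = 0.0266
  colored waxy: (93 − 90.5625)² / 90.5625 = 0.0656
  colorless starchy: (89 − 90.5625)² / 90.5625 = 0.0270
  colorless waxy: (32 − 30.1875)² / 30.1875 = 0.1088
χ² = 0.0266 + 0.0656 + 0.0270 + 0.1088 = 0.228
Degrees of freedom = 4 − 1 = 3; critical value at α = 0.05 is 7.815.
Since 0.228 < 7.815, we fail to reject the null hypothesis — the data are consistent with the 9:3:3:1 ratio.

0.228; consistent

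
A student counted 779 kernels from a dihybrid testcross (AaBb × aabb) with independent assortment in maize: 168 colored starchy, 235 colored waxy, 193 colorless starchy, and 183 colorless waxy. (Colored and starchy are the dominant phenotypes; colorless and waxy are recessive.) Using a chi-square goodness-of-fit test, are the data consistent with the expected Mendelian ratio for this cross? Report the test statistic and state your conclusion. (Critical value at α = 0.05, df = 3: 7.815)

A dihybrid testcross with independent assortment gives a 1:1:1:1 ratio.
The 1:1:1:1 ratio has 4 parts, so with N = 779 the expected counts are:
  colored starchy: 779 × 1/4 = 194.75
  colored waxy: 779 × 1/4 = 194.75
  colorless starchy: 779 × 1/4 = 194.75
  colorless waxy: 779 × 1/4 = 194.75
χ² = Σ (O − E)² / E
  colored starchy: (168 − 194.75)² / 194.75 = 3.6743
  colored waxy: (235 − 194.75)² / 194.75 = 8.3187
  colorless starchy: (193 − 194.75)² / 194.75 = 0.0157
  colorless waxy: (183 − 194.75)² / 194.75 = 0.7089
χ² = 3.6743 + 8.3187 + 0.0157 + 0.7089 = 12.7176 ≈ 12.718
Degrees of freedom = 4 − 1 = 3; critical value at α = 0.05 is 7.815.
Since 12.718 > 7.815, we reject the null hypothesis — the data do not fit the 1:1:1:1 ratio.

12.718; not consistent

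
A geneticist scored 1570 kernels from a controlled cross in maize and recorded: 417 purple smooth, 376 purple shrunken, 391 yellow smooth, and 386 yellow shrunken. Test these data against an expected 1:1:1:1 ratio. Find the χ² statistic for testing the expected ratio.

2.336

The 1:1:1:1 ratio has 4 parts, so with N = 1570 the expected counts are:
  purple smooth: 1570 × 1/4 = 392.5
  purple shrunken: 1570 × 1/4 = 392.5
  yellow smooth: 1570 × 1/4 = 392.5
  yellow shrunken: 1570 × 1/4 = 392.5
χ² = Σ (O − E)² / E
  purple smooth: (417 − 392.5)² / 392.5 = 1.5293
  purple shrunken: (376 − 392.5)² / 392.5 = 0.6936
  yellow smooth: (391 − 392.5)² / 392.5 = 0.0057
  yellow shrunken: (386 − 392.5)² / 392.5 = 0.1076
χ² = 1.5293 + 0.6936 + 0.0057 + 0.1076 = 2.3362 ≈ 2.336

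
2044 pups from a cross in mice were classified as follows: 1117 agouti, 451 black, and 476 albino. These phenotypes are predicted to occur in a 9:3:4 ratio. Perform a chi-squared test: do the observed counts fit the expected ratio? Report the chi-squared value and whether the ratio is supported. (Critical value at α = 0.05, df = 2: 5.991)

Under the 9:3:4 hypothesis (Σ ratio = 16, N = 2044):
  agouti: 2044 × 9/16 = 1149.75
  black: 2044 × 3/16 = 383.25
  albino: 2044 × 4/16 = 511
χ² = Σ (O − E)² / E
  agouti: (1117 − 1149.75)² / 1149.75 = 0.9329
  black: (451 − 383.25)² / 383.25 = 11.9767
  albino: (476 − 511)² / 511 = 2.3973
χ² = 0.9329 + 11.9767 + 2.3973 = 15.3069 ≈ 15.307
Degrees of freedom = 3 − 1 = 2; critical value at α = 0.05 is 5.991.
Since 15.307 > 5.991, we reject the null hypothesis — the data do not fit the 9:3:4 ratio.

15.307; not consistent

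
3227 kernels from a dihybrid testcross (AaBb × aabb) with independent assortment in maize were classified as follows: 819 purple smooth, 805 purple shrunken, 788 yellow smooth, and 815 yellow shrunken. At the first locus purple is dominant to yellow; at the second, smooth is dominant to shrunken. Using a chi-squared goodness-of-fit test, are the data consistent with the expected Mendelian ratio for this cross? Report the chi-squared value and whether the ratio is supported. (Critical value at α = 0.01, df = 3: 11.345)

A dihybrid testcross with independent assortment gives a 1:1:1:1 ratio.
The 1:1:1:1 ratio has 4 parts, so with N = 3227 the expected counts are:
  purple smooth: 3227 × 1/4 = 806.75
  purple shrunken: 3227 × 1/4 = 806.75
  yellow smooth: 3227 × 1/4 = 806.75
  yellow shrunken: 3227 × 1/4 = 806.75
χ² = Σ (O − E)² / E
  purple smooth: (819 − 806.75)² / 806.75 = 0.1860
  purple shrunken: (805 − 806.75)² / 806.75 = 0.0038
  yellow smooth: (788 − 806.75)² / 806.75 = 0.4358
  yellow shrunken: (815 − 806.75)² / 806.75 = 0.0844
χ² = 0.1860 + 0.0038 + 0.4358 + 0.0844 = 0.710
Degrees of freedom = 4 − 1 = 3; critical value at α = 0.01 is 11.345.
Since 0.710 < 11.345, we fail to reject the null hypothesis — the data are consistent with the 1:1:1:1 ratio.

0.710; consistent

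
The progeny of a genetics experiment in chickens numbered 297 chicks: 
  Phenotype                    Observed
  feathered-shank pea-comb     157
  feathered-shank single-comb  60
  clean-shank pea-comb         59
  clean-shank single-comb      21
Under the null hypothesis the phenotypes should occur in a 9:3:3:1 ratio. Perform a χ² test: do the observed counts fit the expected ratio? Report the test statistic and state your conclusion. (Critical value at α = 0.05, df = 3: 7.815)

1.457; consistent

The 9:3:3:1 ratio has 16 parts, so with N = 297 the expected counts are:
  feathered-shank pea-comb: 297 × 9/16 = 167.0625
  feathered-shank single-comb: 297 × 3/16 = 55.6875
  clean-shank pea-comb: 297 × 3/16 = 55.6875
  clean-shank single-comb: 297 × 1/16 = 18.5625
χ² = Σ (O − E)² / E
  feathered-shank pea-comb: (157 − 167.0625)² / 167.0625 = 0.6061
  feathered-shank single-comb: (60 − 55.6875)² / 55.6875 = 0.3340
  clean-shank pea-comb: (59 − 55.6875)² / 55.6875 = 0.1970
  clean-shank single-comb: (21 − 18.5625)² / 18.5625 = 0.3201
χ² = 0.6061 + 0.3340 + 0.1970 + 0.3201 = 1.4572 ≈ 1.457
Degrees of freedom = 4 − 1 = 3; critical value at α = 0.05 is 7.815.
Since 1.457 < 7.815, we fail to reject the null hypothesis — the data are consistent with the 9:3:3:1 ratio.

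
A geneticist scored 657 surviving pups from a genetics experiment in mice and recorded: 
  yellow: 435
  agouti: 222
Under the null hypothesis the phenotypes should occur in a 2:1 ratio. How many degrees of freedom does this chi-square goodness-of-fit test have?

1

A goodness-of-fit test with 2 phenotype classes has df = 2 − 1 = 1.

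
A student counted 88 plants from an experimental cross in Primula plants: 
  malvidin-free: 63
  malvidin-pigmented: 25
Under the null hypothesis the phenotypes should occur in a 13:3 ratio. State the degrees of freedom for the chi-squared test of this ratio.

A goodness-of-fit test with 2 phenotype classes has df = 2 − 1 = 1.

1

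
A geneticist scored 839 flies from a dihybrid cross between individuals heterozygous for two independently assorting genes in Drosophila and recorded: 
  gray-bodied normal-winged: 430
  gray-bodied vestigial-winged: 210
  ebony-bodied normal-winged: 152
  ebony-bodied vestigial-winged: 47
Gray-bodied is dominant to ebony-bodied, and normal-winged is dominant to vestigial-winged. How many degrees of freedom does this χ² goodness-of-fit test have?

A dihybrid F₂ with independent assortment and complete dominance at both loci gives a 9:3:3:1 phenotypic ratio.
A goodness-of-fit test with 4 phenotype classes has df = 4 − 1 = 3.

3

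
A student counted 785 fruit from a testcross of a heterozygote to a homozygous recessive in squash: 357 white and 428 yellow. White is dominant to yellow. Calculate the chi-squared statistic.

6.422

A testcross of a heterozygote (Aa × aa) gives a 1:1 phenotypic ratio.
The 1:1 ratio has 2 parts, so with N = 785 the expected counts are:
  white: 785 × 1/2 = 392.5
  yellow: 785 × 1/2 = 392.5
χ² = Σ (O − E)² / E
  white: (357 − 392.5)² / 392.5 = 3.2108
  yellow: (428 − 392.5)² / 392.5 = 3.2108
χ² = 3.2108 + 3.2108 = 6.4216 ≈ 6.422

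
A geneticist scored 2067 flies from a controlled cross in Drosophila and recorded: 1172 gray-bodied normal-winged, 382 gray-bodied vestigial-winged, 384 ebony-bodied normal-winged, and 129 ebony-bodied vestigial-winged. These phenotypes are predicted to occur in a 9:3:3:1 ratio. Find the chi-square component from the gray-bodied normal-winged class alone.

0.075

The 9:3:3:1 ratio has 16 parts, so with N = 2067 the expected counts are:
  gray-bodied normal-winged: 2067 × 9/16 = 1162.6875
  gray-bodied vestigial-winged: 2067 × 3/16 = 387.5625
  ebony-bodied normal-winged: 2067 × 3/16 = 387.5625
  ebony-bodied vestigial-winged: 2067 × 1/16 = 129.1875
Contribution of gray-bodied normal-winged: (1172 − 1162.6875)² / 1162.6875 = 0.0746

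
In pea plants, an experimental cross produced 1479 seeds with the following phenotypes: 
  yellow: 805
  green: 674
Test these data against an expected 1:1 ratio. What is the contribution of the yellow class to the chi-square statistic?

5.802

Total ratio parts = 2. Expected numbers out of 1479:
  yellow: 1479 × 1/2 = 739.5
  green: 1479 × 1/2 = 739.5
Contribution of yellow: (805 − 739.5)² / 739.5 = 5.8016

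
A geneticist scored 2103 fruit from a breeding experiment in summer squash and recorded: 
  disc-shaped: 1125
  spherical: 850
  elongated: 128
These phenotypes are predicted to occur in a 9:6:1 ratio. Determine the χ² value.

7.704

Expected counts for N = 2103 under a 9:6:1 ratio (total parts = 16):
  disc-shaped: 2103 × 9/16 = 1182.9375
  spherical: 2103 × 6/16 = 788.625
  elongated: 2103 × 1/16 = 131.4375
χ² = Σ (O − E)² / E
  disc-shaped: (1125 − 1182.9375)² / 1182.9375 = 2.8376
  spherical: (850 − 788.625)² / 788.625 = 4.7765
  elongated: (128 − 131.4375)² / 131.4375 = 0.0899
χ² = 2.8376 + 4.7765 + 0.0899 = 7.704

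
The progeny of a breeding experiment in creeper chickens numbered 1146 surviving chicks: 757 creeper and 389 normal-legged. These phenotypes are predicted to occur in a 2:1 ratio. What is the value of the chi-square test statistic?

The 2:1 ratio has 3 parts, so with N = 1146 the expected counts are:
  creeper: 1146 × 2/3 = 764
  normal-legged: 1146 × 1/3 = 382
χ² = Σ (O − E)² / E
  creeper: (757 − 764)² / 764 = 0.0641
  normal-legged: (389 − 382)² / 382 = 0.1283
χ² = 0.0641 + 0.1283 = 0.1924 ≈ 0.192

0.192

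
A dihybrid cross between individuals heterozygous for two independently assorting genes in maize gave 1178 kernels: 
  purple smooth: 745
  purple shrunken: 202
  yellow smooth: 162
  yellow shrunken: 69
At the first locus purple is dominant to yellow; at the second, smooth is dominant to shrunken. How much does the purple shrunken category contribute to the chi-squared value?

1.613

A dihybrid F₂ with independent assortment and complete dominance at both loci gives a 9:3:3:1 phenotypic ratio.
Expected counts for N = 1178 under a 9:3:3:1 ratio (total parts = 16):
  purple smooth: 1178 × 9/16 = 662.625
  purple shrunken: 1178 × 3/16 = 220.875
  yellow smooth: 1178 × 3/16 = 220.875
  yellow shrunken: 1178 × 1/16 = 73.625
Contribution of purple shrunken: (202 − 220.875)² / 220.875 = 1.6130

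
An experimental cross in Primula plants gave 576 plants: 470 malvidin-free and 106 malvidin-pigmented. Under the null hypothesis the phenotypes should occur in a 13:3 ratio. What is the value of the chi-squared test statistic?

Total ratio parts = 16. Expected numbers out of 576:
  malvidin-free: 576 × 13/16 = 468
  malvidin-pigmented: 576 × 3/16 = 108
χ² = Σ (O − E)² / E
  malvidin-free: (470 − 468)² / 468 = 0.0085
  malvidin-pigmented: (106 − 108)² / 108 = 0.0370
χ² = 0.0085 + 0.0370 = 0.0455 ≈ 0.046

0.046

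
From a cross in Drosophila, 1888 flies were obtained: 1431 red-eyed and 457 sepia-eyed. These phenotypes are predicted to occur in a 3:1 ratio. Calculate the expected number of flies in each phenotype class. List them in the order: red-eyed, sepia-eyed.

1416, 472

Under the 3:1 hypothesis (Σ ratio = 4, N = 1888):
  red-eyed: 1888 × 3/4 = 1416
  sepia-eyed: 1888 × 1/4 = 472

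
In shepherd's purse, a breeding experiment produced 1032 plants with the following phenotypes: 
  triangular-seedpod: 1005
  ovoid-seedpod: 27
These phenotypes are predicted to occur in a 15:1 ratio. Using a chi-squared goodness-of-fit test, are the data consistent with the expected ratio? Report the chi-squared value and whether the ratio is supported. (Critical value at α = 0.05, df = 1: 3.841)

23.256; not consistent

Expected counts for N = 1032 under a 15:1 ratio (total parts = 16):
  triangular-seedpod: 1032 × 15/16 = 967.5
  ovoid-seedpod: 1032 × 1/16 = 64.5
χ² = Σ (O − E)² / E
  triangular-seedpod: (1005 − 967.5)² / 967.5 = 1.4535
  ovoid-seedpod: (27 − 64.5)² / 64.5 = 21.8023
χ² = 1.4535 + 21.8023 = 23.2558 ≈ 23.256
Degrees of freedom = 2 − 1 = 1; critical value at α = 0.05 is 3.841.
Since 23.256 > 3.841, we reject the null hypothesis — the data do not fit the 15:1 ratio.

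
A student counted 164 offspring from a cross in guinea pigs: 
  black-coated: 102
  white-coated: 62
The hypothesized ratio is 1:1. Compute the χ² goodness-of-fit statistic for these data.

Total ratio parts = 2. Expected numbers out of 164:
  black-coated: 164 × 1/2 = 82
  white-coated: 164 × 1/2 = 82
χ² = Σ (O − E)² / E
  black-coated: (102 − 82)² / 82 = 4.8780
  white-coated: (62 − 82)² / 82 = 4.8780
χ² = 4.8780 + 4.8780 = 9.756

9.756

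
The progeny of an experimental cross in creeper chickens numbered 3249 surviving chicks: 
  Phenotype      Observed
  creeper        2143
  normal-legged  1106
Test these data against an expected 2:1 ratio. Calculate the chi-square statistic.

The 2:1 ratio has 3 parts, so with N = 3249 the expected counts are:
  creeper: 3249 × 2/3 = 2166
  normal-legged: 3249 × 1/3 = 1083
χ² = Σ (O − E)² / E
  creeper: (2143 − 2166)² / 2166 = 0.2442
  normal-legged: (1106 − 1083)² / 1083 = 0.4885
χ² = 0.2442 + 0.4885 = 0.7327 ≈ 0.733

0.733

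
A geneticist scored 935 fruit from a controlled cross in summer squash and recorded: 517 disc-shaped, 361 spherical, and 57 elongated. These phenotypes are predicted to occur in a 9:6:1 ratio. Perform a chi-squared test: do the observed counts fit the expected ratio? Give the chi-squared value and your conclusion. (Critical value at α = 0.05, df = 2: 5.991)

Total ratio parts = 16. Expected numbers out of 935:
  disc-shaped: 935 × 9/16 = 525.9375
  spherical: 935 × 6/16 = 350.625
  elongated: 935 × 1/16 = 58.4375
χ² = Σ (O − E)² / E
  disc-shaped: (517 − 525.9375)² / 525.9375 = 0.1519
  spherical: (361 − 350.625)² / 350.625 = 0.3070
  elongated: (57 − 58.4375)² / 58.4375 = 0.0354
χ² = 0.1519 + 0.3070 + 0.0354 = 0.4943 ≈ 0.494
Degrees of freedom = 3 − 1 = 2; critical value at α = 0.05 is 5.991.
Since 0.494 < 5.991, we fail to reject the null hypothesis — the data are consistent with the 9:6:1 ratio.

0.494; consistent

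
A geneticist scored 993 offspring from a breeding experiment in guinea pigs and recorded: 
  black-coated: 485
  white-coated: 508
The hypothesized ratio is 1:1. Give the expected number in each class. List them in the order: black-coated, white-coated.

496.5, 496.5

Total ratio parts = 2. Expected numbers out of 993:
  black-coated: 993 × 1/2 = 496.5
  white-coated: 993 × 1/2 = 496.5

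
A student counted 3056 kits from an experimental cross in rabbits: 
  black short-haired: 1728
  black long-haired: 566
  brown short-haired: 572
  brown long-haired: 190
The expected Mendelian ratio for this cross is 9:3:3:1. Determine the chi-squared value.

Total ratio parts = 16. Expected numbers out of 3056:
  black short-haired: 3056 × 9/16 = 1719
  black long-haired: 3056 × 3/16 = 573
  brown short-haired: 3056 × 3/16 = 573
  brown long-haired: 3056 × 1/16 = 191
χ² = Σ (O − E)² / E
  black short-haired: (1728 − 1719)² / 1719 = 0.0471
  black long-haired: (566 − 573)² / 573 = 0.0855
  brown short-haired: (572 − 573)² / 573 = 0.0017
  brown long-haired: (190 − 191)² / 191 = 0.0052
χ² = 0.0471 + 0.0855 + 0.0017 + 0.0052 = 0.1395 ≈ 0.140

0.140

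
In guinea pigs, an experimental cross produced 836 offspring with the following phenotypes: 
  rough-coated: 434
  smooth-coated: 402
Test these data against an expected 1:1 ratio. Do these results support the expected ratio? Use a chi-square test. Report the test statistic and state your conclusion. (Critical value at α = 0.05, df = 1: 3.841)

Expected counts for N = 836 under a 1:1 ratio (total parts = 2):
  rough-coated: 836 × 1/2 = 418
  smooth-coated: 836 × 1/2 = 418
χ² = Σ (O − E)² / E
  rough-coated: (434 − 418)² / 418 = 0.6124
  smooth-coated: (402 − 418)² / 418 = 0.6124
χ² = 0.6124 + 0.6124 = 1.2248 ≈ 1.225
Degrees of freedom = 2 − 1 = 1; critical value at α = 0.05 is 3.841.
Since 1.225 < 3.841, we fail to reject the null hypothesis — the data are consistent with the 1:1 ratio.

1.225; consistent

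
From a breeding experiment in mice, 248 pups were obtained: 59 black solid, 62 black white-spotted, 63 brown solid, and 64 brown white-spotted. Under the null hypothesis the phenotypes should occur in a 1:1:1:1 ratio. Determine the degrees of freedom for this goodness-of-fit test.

A goodness-of-fit test with 4 phenotype classes has df = 4 − 1 = 3.

3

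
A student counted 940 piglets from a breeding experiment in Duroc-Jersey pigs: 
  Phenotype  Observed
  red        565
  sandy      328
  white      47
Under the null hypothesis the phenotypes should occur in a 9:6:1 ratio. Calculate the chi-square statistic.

Total ratio parts = 16. Expected numbers out of 940:
  red: 940 × 9/16 = 528.75
  sandy: 940 × 6/16 = 352.5
  white: 940 × 1/16 = 58.75
χ² = Σ (O − E)² / E
  red: (565 − 528.75)² / 528.75 = 2.4852
  sandy: (328 − 352.5)² / 352.5 = 1.7028
  white: (47 − 58.75)² / 58.75 = 2.3500
χ² = 2.4852 + 1.7028 + 2.3500 = 6.538

6.538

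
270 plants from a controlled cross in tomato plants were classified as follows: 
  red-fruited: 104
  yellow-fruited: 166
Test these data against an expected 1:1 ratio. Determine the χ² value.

14.237

Total ratio parts = 2. Expected numbers out of 270:
  red-fruited: 270 × 1/2 = 135
  yellow-fruited: 270 × 1/2 = 135
χ² = Σ (O − E)² / E
  red-fruited: (104 − 135)² / 135 = 7.1185
  yellow-fruited: (166 − 135)² / 135 = 7.1185
χ² = 7.1185 + 7.1185 = 14.237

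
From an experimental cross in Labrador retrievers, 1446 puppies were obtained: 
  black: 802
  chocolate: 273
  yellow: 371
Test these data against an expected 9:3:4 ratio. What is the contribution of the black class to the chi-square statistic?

Total ratio parts = 16. Expected numbers out of 1446:
  black: 1446 × 9/16 = 813.375
  chocolate: 1446 × 3/16 = 271.125
  yellow: 1446 × 4/16 = 361.5
Contribution of black: (802 − 813.375)² / 813.375 = 0.1591

0.159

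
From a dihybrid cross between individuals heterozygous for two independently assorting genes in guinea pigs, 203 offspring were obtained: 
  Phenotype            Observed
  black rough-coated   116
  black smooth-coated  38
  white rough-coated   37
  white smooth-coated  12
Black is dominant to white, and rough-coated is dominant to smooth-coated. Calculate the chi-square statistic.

A dihybrid F₂ with independent assortment and complete dominance at both loci gives a 9:3:3:1 phenotypic ratio.
Total ratio parts = 16. Expected numbers out of 203:
  black rough-coated: 203 × 9/16 = 114.1875
  black smooth-coated: 203 × 3/16 = 38.0625
  white rough-coated: 203 × 3/16 = 38.0625
  white smooth-coated: 203 × 1/16 = 12.6875
χ² = Σ (O − E)² / E
  black rough-coated: (116 − 114.1875)² / 114.1875 = 0.0288
  black smooth-coated: (38 − 38.0625)² / 38.0625 = 0.0001
  white rough-coated: (37 − 38.0625)² / 38.0625 = 0.0297
  white smooth-coated: (12 − 12.6875)² / 12.6875 = 0.0373
χ² = 0.0288 + 0.0001 + 0.0297 + 0.0373 = 0.0959 ≈ 0.096

0.096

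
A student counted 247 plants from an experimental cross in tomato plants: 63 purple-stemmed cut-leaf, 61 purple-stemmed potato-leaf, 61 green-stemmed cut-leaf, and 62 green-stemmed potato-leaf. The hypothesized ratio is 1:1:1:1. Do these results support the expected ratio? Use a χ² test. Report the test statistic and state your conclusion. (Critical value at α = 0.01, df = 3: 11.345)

The 1:1:1:1 ratio has 4 parts, so with N = 247 the expected counts are:
  purple-stemmed cut-leaf: 247 × 1/4 = 61.75
  purple-stemmed potato-leaf: 247 × 1/4 = 61.75
  green-stemmed cut-leaf: 247 × 1/4 = 61.75
  green-stemmed potato-leaf: 247 × 1/4 = 61.75
χ² = Σ (O − E)² / E
  purple-stemmed cut-leaf: (63 − 61.75)² / 61.75 = 0.0253
  purple-stemmed potato-leaf: (61 − 61.75)² / 61.75 = 0.0091
  green-stemmed cut-leaf: (61 − 61.75)² / 61.75 = 0.0091
  green-stemmed potato-leaf: (62 − 61.75)² / 61.75 = 0.0010
χ² = 0.0253 + 0.0091 + 0.0091 + 0.0010 = 0.0445 ≈ 0.045
Degrees of freedom = 4 − 1 = 3; critical value at α = 0.01 is 11.345.
Since 0.045 < 11.345, we fail to reject the null hypothesis — the data are consistent with the 1:1:1:1 ratio.

0.045; consistent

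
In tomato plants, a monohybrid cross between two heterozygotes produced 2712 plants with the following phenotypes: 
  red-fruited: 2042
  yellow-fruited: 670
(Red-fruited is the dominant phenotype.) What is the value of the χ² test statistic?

For a monohybrid cross between heterozygotes with complete dominance, the expected phenotypic ratio is 3:1.
Under the 3:1 hypothesis (Σ ratio = 4, N = 2712):
  red-fruited: 2712 × 3/4 = 2034
  yellow-fruited: 2712 × 1/4 = 678
χ² = Σ (O − E)² / E
  red-fruited: (2042 − 2034)² / 2034 = 0.0315
  yellow-fruited: (670 − 678)² / 678 = 0.0944
χ² = 0.0315 + 0.0944 = 0.1259 ≈ 0.126

0.126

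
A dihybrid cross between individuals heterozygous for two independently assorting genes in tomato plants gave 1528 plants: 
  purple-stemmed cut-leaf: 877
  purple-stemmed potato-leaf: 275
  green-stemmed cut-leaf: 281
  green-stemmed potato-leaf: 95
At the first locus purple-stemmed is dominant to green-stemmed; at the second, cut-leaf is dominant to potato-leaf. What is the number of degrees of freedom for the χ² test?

A dihybrid F₂ with independent assortment and complete dominance at both loci gives a 9:3:3:1 phenotypic ratio.
A goodness-of-fit test with 4 phenotype classes has df = 4 − 1 = 3.

3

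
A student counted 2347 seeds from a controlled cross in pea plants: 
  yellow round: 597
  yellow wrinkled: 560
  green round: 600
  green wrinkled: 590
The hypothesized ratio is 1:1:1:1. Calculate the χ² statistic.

1.716

The 1:1:1:1 ratio has 4 parts, so with N = 2347 the expected counts are:
  yellow round: 2347 × 1/4 = 586.75
  yellow wrinkled: 2347 × 1/4 = 586.75
  green round: 2347 × 1/4 = 586.75
  green wrinkled: 2347 × 1/4 = 586.75
χ² = Σ (O − E)² / E
  yellow round: (597 − 586.75)² / 586.75 = 0.1791
  yellow wrinkled: (560 − 586.75)² / 586.75 = 1.2195
  green round: (600 − 586.75)² / 586.75 = 0.2992
  green wrinkled: (590 − 586.75)² / 586.75 = 0.0180
χ² = 0.1791 + 1.2195 + 0.2992 + 0.0180 = 1.7158 ≈ 1.716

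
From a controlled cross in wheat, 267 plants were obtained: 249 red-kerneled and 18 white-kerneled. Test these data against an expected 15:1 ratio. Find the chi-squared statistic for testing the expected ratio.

Under the 15:1 hypothesis (Σ ratio = 16, N = 267):
  red-kerneled: 267 × 15/16 = 250.3125
  white-kerneled: 267 × 1/16 = 16.6875
χ² = Σ (O − E)² / E
  red-kerneled: (249 − 250.3125)² / 250.3125 = 0.0069
  white-kerneled: (18 − 16.6875)² / 16.6875 = 0.1032
χ² = 0.0069 + 0.1032 = 0.1101 ≈ 0.110

0.110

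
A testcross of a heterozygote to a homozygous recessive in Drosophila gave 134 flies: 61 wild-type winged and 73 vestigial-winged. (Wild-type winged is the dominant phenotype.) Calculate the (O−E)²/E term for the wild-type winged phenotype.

A testcross of a heterozygote (Aa × aa) gives a 1:1 phenotypic ratio.
Total ratio parts = 2. Expected numbers out of 134:
  wild-type winged: 134 × 1/2 = 67
  vestigial-winged: 134 × 1/2 = 67
Contribution of wild-type winged: (61 − 67)² / 67 = 0.5373

0.537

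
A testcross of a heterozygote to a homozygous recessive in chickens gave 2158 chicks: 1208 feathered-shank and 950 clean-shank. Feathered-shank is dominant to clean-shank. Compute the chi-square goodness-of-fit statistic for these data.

30.845

A testcross of a heterozygote (Aa × aa) gives a 1:1 phenotypic ratio.
Expected counts for N = 2158 under a 1:1 ratio (total parts = 2):
  feathered-shank: 2158 × 1/2 = 1079
  clean-shank: 2158 × 1/2 = 1079
χ² = Σ (O − E)² / E
  feathered-shank: (1208 − 1079)² / 1079 = 15.4226
  clean-shank: (950 − 1079)² / 1079 = 15.4226
χ² = 15.4226 + 15.4226 = 30.8452 ≈ 30.845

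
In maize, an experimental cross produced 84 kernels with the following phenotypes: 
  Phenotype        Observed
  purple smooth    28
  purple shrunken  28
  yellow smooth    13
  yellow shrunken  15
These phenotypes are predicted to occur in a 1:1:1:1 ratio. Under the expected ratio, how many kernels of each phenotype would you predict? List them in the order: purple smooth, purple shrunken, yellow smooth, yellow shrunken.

Total ratio parts = 4. Expected numbers out of 84:
  purple smooth: 84 × 1/4 = 21
  purple shrunken: 84 × 1/4 = 21
  yellow smooth: 84 × 1/4 = 21
  yellow shrunken: 84 × 1/4 = 21

21, 21, 21, 21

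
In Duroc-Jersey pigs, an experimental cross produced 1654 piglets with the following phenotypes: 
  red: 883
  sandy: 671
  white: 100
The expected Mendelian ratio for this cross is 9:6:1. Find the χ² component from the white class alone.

0.110

Under the 9:6:1 hypothesis (Σ ratio = 16, N = 1654):
  red: 1654 × 9/16 = 930.375
  sandy: 1654 × 6/16 = 620.25
  white: 1654 × 1/16 = 103.375
Contribution of white: (100 − 103.375)² / 103.375 = 0.1102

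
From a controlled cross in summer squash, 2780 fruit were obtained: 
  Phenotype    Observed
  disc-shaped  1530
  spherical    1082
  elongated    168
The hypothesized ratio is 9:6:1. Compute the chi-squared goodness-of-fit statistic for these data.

The 9:6:1 ratio has 16 parts, so with N = 2780 the expected counts are:
  disc-shaped: 2780 × 9/16 = 1563.75
  spherical: 2780 × 6/16 = 1042.5
  elongated: 2780 × 1/16 = 173.75
χ² = Σ (O − E)² / E
  disc-shaped: (1530 − 1563.75)² / 1563.75 = 0.7284
  spherical: (1082 − 1042.5)² / 1042.5 = 1.4966
  elongated: (168 − 173.75)² / 173.75 = 0.1903
χ² = 0.7284 + 1.4966 + 0.1903 = 2.4153 ≈ 2.415

2.415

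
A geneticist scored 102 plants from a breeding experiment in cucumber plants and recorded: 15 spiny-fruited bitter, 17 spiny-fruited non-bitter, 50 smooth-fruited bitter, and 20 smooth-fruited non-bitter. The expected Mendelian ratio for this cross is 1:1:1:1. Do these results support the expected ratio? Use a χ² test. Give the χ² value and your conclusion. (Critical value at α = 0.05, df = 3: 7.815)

31.882; not consistent

Expected counts for N = 102 under a 1:1:1:1 ratio (total parts = 4):
  spiny-fruited bitter: 102 × 1/4 = 25.5
  spiny-fruited non-bitter: 102 × 1/4 = 25.5
  smooth-fruited bitter: 102 × 1/4 = 25.5
  smooth-fruited non-bitter: 102 × 1/4 = 25.5
χ² = Σ (O − E)² / E
  spiny-fruited bitter: (15 − 25.5)² / 25.5 = 4.3235
  spiny-fruited non-bitter: (17 − 25.5)² / 25.5 = 2.8333
  smooth-fruited bitter: (50 − 25.5)² / 25.5 = 23.5392
  smooth-fruited non-bitter: (20 − 25.5)² / 25.5 = 1.1863
χ² = 4.3235 + 2.8333 + 23.5392 + 1.1863 = 31.8823 ≈ 31.882
Degrees of freedom = 4 − 1 = 3; critical value at α = 0.05 is 7.815.
Since 31.882 > 7.815, we reject the null hypothesis — the data do not fit the 1:1:1:1 ratio.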